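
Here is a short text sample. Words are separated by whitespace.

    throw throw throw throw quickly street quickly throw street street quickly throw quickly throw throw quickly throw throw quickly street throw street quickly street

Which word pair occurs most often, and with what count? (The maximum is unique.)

"throw throw", 5 times

Bigram frequencies (highest first):
  throw throw: 5
  throw quickly: 4
  quickly throw: 4
  quickly street: 3
  street quickly: 3
  throw street: 2
  … (2 more, each ≤ 1)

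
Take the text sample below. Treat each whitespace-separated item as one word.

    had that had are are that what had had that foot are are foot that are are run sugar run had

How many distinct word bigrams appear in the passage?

21 tokens → 20 bigram windows in total.
Repeated bigrams (each contributes count−1 duplicates):
  are are: 3
  had that: 2
3 duplicate windows → 20 − 3 = 17 distinct.

17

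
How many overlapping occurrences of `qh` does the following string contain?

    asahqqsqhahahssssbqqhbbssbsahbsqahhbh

2

Sliding a length-2 window over the 37 characters (36 positions):
  position 8–9: qh
  position 20–21: qh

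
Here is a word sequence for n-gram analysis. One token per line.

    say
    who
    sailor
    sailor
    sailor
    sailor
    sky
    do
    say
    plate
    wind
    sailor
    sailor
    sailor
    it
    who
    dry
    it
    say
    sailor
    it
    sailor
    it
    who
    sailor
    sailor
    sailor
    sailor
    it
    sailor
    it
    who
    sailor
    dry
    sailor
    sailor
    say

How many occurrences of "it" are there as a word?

Scanning the 37 tokens for "it":
  position 15: it
  position 18: it
  position 21: it
  position 23: it
  position 29: it
  position 31: it

6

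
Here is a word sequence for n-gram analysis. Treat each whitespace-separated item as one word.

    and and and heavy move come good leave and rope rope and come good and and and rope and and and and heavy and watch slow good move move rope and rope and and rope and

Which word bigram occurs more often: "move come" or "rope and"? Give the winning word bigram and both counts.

"move come": 1 occurrence
"rope and": 5 occurrences

"rope and" (5 vs 1)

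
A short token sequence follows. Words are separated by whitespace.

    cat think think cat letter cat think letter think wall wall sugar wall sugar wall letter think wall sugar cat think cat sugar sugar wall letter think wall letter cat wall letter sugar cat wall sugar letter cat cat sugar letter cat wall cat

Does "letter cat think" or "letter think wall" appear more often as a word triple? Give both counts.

"letter think wall" (3 vs 1)

"letter cat think": 1 occurrence
"letter think wall": 3 occurrences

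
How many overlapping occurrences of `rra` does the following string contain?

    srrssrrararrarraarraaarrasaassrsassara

5

Sliding a length-3 window over the 38 characters (36 positions):
  position 6–8: rra
  position 11–13: rra
  position 14–16: rra
  position 18–20: rra
  position 23–25: rra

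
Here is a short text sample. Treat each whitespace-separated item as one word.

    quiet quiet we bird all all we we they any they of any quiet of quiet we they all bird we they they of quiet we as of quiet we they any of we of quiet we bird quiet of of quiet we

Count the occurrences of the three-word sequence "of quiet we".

Scanning the 41 overlapping trigram windows for "of quiet we":
  position 15–17: of quiet we
  position 24–26: of quiet we
  position 28–30: of quiet we
  position 35–37: of quiet we
  position 41–43: of quiet we

5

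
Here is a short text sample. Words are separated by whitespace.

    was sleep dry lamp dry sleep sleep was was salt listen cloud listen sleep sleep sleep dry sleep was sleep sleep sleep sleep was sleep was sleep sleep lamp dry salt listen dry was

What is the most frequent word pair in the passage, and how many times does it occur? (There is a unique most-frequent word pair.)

Bigram frequencies (highest first):
  sleep sleep: 7
  was sleep: 4
  sleep was: 4
  sleep dry: 2
  lamp dry: 2
  dry sleep: 2
  … (11 more, each ≤ 2)

"sleep sleep", 7 times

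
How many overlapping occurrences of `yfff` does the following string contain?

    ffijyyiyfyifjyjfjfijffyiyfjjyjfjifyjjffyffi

0

Sliding a length-4 window over the 43 characters (40 positions):
  (no match at any position)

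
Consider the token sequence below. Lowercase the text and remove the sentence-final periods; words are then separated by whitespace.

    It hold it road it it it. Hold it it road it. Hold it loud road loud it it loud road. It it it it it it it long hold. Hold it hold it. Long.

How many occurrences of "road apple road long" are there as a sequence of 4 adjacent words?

Scanning the 32 overlapping 4-gram windows for "road apple road long":
  (none found)

0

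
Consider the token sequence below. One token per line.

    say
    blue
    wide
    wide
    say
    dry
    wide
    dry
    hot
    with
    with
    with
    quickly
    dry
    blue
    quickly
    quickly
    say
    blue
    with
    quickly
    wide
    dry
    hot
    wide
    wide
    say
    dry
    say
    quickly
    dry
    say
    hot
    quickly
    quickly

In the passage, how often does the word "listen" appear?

0

Scanning the 35 tokens for "listen":
  (none found)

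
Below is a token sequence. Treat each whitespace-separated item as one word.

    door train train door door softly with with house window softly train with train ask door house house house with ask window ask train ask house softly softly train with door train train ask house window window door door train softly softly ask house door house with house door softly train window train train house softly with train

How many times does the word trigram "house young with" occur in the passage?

Scanning the 56 overlapping trigram windows for "house young with":
  (none found)

0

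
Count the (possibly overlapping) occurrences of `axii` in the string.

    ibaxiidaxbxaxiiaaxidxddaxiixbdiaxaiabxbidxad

3

Sliding a length-4 window over the 44 characters (41 positions):
  position 3–6: axii
  position 12–15: axii
  position 24–27: axii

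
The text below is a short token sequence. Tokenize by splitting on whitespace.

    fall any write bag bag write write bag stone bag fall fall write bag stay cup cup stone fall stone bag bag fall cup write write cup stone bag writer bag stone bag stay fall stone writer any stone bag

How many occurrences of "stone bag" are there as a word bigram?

Scanning the 39 overlapping bigram windows for "stone bag":
  position 9–10: stone bag
  position 20–21: stone bag
  position 28–29: stone bag
  position 32–33: stone bag
  position 39–40: stone bag

5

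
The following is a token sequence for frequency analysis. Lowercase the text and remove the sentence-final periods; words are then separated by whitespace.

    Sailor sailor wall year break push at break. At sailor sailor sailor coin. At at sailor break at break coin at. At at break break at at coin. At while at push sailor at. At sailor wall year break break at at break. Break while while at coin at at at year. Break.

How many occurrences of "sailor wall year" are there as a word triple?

2

Scanning the 51 overlapping trigram windows for "sailor wall year":
  position 2–4: sailor wall year
  position 36–38: sailor wall year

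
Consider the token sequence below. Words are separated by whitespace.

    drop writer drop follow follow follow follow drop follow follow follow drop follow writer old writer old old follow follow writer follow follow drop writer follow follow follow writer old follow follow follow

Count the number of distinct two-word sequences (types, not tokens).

11

33 tokens → 32 bigram windows in total.
Repeated bigrams (each contributes count−1 duplicates):
  follow follow: 11
  drop follow: 3
  follow drop: 3
  follow writer: 3
  writer old: 3
  drop writer: 2
  old follow: 2
  writer follow: 2
21 duplicate windows → 32 − 21 = 11 distinct.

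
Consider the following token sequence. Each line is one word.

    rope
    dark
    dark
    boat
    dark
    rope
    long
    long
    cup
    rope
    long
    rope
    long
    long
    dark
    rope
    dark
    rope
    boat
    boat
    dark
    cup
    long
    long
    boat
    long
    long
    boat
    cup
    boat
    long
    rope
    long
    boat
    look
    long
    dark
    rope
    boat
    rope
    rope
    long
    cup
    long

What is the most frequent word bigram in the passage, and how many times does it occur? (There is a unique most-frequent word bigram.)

Bigram frequencies (highest first):
  rope long: 5
  dark rope: 4
  long long: 4
  long boat: 3
  rope dark: 2
  boat dark: 2
  … (17 more, each ≤ 2)

"rope long", 5 times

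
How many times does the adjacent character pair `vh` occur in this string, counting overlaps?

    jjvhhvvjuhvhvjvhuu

3

Sliding a length-2 window over the 18 characters (17 positions):
  position 3–4: vh
  position 11–12: vh
  position 15–16: vh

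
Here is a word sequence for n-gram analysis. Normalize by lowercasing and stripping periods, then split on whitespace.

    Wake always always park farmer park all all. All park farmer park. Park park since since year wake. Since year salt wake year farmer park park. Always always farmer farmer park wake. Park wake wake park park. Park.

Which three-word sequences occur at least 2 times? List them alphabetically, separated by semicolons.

farmer park park; park farmer park; park park park

Trigram counts meeting the condition (at least 2 times):
  farmer park park: 2
  park farmer park: 2
  park park park: 2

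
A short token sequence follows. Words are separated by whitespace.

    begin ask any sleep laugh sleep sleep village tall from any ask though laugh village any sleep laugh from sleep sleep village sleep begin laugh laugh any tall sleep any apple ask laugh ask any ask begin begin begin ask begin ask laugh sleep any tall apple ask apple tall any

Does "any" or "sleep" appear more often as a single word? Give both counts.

"sleep" (9 vs 8)

"any": 8 occurrences
"sleep": 9 occurrences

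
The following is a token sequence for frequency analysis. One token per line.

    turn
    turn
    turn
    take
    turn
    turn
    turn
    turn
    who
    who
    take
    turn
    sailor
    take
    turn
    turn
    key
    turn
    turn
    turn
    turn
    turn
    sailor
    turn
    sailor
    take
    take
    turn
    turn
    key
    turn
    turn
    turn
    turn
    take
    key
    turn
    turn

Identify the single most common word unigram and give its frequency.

Unigram frequencies (highest first):
  turn: 24
  take: 6
  sailor: 3
  key: 3
  who: 2

"turn", 24 times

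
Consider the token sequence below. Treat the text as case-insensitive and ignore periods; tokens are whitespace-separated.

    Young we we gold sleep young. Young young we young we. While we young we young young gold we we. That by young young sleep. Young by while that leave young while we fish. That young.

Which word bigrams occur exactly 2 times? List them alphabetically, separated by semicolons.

Bigram counts meeting the condition (exactly 2 times):
  sleep young: 2
  we we: 2
  while we: 2

sleep young; we we; while we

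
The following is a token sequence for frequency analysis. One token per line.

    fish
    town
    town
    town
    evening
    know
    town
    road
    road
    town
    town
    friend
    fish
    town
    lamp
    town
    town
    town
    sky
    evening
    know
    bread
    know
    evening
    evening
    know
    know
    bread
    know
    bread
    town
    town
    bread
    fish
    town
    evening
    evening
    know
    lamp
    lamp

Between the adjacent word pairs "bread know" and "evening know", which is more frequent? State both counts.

"bread know": 2 occurrences
"evening know": 4 occurrences

"evening know" (4 vs 2)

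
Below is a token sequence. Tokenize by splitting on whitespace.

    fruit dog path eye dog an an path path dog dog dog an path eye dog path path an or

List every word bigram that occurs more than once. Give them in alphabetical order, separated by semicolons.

an path; dog an; dog dog; dog path; eye dog; path eye; path path

Bigram counts meeting the condition (more than once):
  an path: 2
  dog an: 2
  dog dog: 2
  dog path: 2
  eye dog: 2
  path eye: 2
  path path: 2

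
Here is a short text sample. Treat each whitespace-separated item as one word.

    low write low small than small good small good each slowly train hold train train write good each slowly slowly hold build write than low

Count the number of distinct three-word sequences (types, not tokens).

22

25 tokens → 23 trigram windows in total.
Repeated trigrams (each contributes count−1 duplicates):
  good each slowly: 2
1 duplicate windows → 23 − 1 = 22 distinct.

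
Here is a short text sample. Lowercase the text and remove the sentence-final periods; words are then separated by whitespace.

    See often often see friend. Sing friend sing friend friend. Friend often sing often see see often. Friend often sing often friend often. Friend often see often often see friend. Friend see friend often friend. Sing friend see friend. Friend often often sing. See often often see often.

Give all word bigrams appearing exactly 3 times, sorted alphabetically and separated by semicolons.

friend sing; often sing; sing friend

Bigram counts meeting the condition (exactly 3 times):
  friend sing: 3
  often sing: 3
  sing friend: 3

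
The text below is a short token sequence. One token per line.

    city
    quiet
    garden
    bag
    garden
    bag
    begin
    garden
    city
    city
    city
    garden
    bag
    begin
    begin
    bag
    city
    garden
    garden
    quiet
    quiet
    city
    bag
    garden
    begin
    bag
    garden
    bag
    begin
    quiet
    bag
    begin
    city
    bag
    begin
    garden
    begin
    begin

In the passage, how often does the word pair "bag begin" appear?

Scanning the 37 overlapping bigram windows for "bag begin":
  position 6–7: bag begin
  position 13–14: bag begin
  position 28–29: bag begin
  position 31–32: bag begin
  position 34–35: bag begin

5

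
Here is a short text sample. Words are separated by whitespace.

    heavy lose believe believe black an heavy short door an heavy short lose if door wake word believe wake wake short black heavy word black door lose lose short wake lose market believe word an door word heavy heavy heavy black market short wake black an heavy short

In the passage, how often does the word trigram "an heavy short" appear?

Scanning the 46 overlapping trigram windows for "an heavy short":
  position 6–8: an heavy short
  position 10–12: an heavy short
  position 46–48: an heavy short

3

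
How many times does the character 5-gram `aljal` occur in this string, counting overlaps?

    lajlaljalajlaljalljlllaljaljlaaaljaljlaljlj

Sliding a length-5 window over the 43 characters (39 positions):
  position 5–9: aljal
  position 13–17: aljal
  position 23–27: aljal
  position 32–36: aljal

4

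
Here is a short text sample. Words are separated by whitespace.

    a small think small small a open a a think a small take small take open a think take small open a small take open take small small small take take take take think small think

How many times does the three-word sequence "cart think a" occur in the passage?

0

Scanning the 34 overlapping trigram windows for "cart think a":
  (none found)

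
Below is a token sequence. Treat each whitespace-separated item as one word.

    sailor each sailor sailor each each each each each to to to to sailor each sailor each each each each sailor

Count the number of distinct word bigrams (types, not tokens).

21 tokens → 20 bigram windows in total.
Repeated bigrams (each contributes count−1 duplicates):
  each each: 7
  sailor each: 4
  each sailor: 3
  to to: 3
13 duplicate windows → 20 − 13 = 7 distinct.

7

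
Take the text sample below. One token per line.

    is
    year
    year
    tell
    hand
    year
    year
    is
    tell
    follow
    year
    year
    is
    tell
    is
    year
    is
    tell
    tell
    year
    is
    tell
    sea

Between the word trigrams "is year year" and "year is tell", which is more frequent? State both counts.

"year is tell" (4 vs 1)

"is year year": 1 occurrence
"year is tell": 4 occurrences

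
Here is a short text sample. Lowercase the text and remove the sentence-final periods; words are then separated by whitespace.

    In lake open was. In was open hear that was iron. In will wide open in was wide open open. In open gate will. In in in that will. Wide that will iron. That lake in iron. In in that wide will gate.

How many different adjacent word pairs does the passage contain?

33

43 tokens → 42 bigram windows in total.
Repeated bigrams (each contributes count−1 duplicates):
  in in: 3
  in that: 2
  in was: 2
  iron in: 2
  open in: 2
  that will: 2
  wide open: 2
  will wide: 2
9 duplicate windows → 42 − 9 = 33 distinct.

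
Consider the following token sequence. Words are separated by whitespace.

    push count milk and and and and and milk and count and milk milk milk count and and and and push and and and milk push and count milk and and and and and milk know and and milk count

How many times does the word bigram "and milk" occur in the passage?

5

Scanning the 39 overlapping bigram windows for "and milk":
  position 8–9: and milk
  position 12–13: and milk
  position 24–25: and milk
  position 34–35: and milk
  position 38–39: and milk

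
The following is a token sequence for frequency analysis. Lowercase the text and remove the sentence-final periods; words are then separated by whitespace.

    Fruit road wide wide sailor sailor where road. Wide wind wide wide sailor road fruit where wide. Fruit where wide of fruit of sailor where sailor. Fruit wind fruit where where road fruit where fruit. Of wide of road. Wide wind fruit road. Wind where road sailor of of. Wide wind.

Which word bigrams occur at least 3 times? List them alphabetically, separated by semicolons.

Bigram counts meeting the condition (at least 3 times):
  fruit where: 4
  road wide: 3
  where road: 3
  wide wind: 3

fruit where; road wide; where road; wide wind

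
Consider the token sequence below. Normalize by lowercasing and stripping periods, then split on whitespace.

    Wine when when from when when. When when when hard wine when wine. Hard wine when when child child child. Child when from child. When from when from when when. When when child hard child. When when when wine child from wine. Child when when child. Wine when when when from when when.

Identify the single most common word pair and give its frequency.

"when when", 15 times

Bigram frequencies (highest first):
  when when: 15
  when from: 5
  wine when: 4
  from when: 4
  child when: 4
  when child: 3
  … (12 more, each ≤ 3)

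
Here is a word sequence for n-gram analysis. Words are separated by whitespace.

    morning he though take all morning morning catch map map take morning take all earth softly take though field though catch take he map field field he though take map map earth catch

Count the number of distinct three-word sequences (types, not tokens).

30

33 tokens → 31 trigram windows in total.
Repeated trigrams (each contributes count−1 duplicates):
  he though take: 2
1 duplicate windows → 31 − 1 = 30 distinct.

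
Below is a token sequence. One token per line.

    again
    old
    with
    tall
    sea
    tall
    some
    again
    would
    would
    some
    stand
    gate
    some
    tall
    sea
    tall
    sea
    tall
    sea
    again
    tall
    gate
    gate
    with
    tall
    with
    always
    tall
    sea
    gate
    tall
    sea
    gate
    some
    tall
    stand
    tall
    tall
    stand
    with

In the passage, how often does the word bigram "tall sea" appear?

6

Scanning the 40 overlapping bigram windows for "tall sea":
  position 4–5: tall sea
  position 15–16: tall sea
  position 17–18: tall sea
  position 19–20: tall sea
  position 29–30: tall sea
  position 32–33: tall sea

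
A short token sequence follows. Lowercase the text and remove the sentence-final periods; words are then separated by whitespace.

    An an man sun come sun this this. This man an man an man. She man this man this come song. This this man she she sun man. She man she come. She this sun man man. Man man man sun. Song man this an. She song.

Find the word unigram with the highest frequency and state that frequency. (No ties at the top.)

"man", 15 times

Unigram frequencies (highest first):
  man: 15
  this: 9
  she: 7
  an: 5
  sun: 5
  come: 3
  … (1 more, each ≤ 3)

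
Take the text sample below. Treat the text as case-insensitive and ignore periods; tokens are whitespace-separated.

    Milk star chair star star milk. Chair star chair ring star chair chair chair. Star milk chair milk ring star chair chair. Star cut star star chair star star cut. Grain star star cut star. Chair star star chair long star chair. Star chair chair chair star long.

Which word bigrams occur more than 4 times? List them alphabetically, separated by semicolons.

Bigram counts meeting the condition (more than 4 times):
  chair chair: 5
  chair star: 8
  star chair: 9
  star star: 5

chair chair; chair star; star chair; star star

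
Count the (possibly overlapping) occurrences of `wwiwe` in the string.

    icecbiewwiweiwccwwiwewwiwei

3

Sliding a length-5 window over the 27 characters (23 positions):
  position 8–12: wwiwe
  position 17–21: wwiwe
  position 22–26: wwiwe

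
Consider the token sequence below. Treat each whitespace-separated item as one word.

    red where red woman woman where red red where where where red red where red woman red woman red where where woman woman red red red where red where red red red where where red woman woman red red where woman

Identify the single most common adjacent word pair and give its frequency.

"red where", 8 times

Bigram frequencies (highest first):
  red where: 8
  where red: 7
  red red: 7
  red woman: 4
  where where: 4
  woman red: 4
  … (3 more, each ≤ 3)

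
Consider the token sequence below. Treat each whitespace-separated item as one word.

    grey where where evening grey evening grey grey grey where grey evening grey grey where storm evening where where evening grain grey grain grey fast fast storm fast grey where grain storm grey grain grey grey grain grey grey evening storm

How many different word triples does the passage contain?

41 tokens → 39 trigram windows in total.
Repeated trigrams (each contributes count−1 duplicates):
  grey grain grey: 3
  evening grey grey: 2
  grain grey grey: 2
  grey evening grey: 2
  grey grey where: 2
  where where evening: 2
7 duplicate windows → 39 − 7 = 32 distinct.

32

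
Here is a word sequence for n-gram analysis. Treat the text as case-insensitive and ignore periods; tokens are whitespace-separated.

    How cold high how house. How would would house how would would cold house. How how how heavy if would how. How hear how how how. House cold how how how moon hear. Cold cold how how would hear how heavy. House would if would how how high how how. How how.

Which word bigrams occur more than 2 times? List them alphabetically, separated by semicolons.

Bigram counts meeting the condition (more than 2 times):
  house how: 3
  how how: 12
  how would: 3

house how; how how; how would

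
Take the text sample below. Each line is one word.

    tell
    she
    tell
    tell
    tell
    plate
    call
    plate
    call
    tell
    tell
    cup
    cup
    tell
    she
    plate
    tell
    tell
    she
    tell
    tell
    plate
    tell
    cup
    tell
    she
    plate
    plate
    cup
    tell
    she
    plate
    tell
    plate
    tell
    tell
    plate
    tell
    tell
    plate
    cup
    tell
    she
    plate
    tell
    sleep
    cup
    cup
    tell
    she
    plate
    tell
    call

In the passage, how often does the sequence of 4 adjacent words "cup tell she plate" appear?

5

Scanning the 50 overlapping 4-gram windows for "cup tell she plate":
  position 13–16: cup tell she plate
  position 24–27: cup tell she plate
  position 29–32: cup tell she plate
  position 41–44: cup tell she plate
  position 48–51: cup tell she plate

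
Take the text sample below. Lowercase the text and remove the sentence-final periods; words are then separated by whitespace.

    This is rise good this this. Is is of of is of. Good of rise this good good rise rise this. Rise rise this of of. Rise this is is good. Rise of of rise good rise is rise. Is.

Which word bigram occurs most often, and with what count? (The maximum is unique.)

Bigram frequencies (highest first):
  rise this: 4
  this is: 3
  of of: 3
  of rise: 3
  good rise: 3
  is rise: 2
  … (16 more, each ≤ 2)

"rise this", 4 times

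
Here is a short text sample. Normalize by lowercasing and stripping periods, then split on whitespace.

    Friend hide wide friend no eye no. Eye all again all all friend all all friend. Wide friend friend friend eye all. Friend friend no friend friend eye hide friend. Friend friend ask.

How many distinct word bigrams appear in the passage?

19

33 tokens → 32 bigram windows in total.
Repeated bigrams (each contributes count−1 duplicates):
  friend friend: 6
  all friend: 3
  all all: 2
  eye all: 2
  friend eye: 2
  friend no: 2
  no eye: 2
  wide friend: 2
13 duplicate windows → 32 − 13 = 19 distinct.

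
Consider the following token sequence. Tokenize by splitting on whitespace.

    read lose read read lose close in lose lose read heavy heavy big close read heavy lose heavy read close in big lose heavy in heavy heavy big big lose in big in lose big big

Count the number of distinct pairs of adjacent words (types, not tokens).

24

36 tokens → 35 bigram windows in total.
Repeated bigrams (each contributes count−1 duplicates):
  big big: 2
  big lose: 2
  close in: 2
  heavy big: 2
  heavy heavy: 2
  in big: 2
  in lose: 2
  lose heavy: 2
  … (3 more repeated)
11 duplicate windows → 35 − 11 = 24 distinct.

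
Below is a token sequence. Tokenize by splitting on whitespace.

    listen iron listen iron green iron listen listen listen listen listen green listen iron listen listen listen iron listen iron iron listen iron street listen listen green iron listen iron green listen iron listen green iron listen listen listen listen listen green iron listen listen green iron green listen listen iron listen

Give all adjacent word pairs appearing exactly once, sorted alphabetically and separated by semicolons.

Bigram counts meeting the condition (exactly once):
  iron iron: 1
  iron street: 1
  street listen: 1

iron iron; iron street; street listen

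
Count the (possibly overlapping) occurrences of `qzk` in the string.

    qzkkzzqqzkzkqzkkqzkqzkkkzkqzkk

Sliding a length-3 window over the 30 characters (28 positions):
  position 1–3: qzk
  position 8–10: qzk
  position 13–15: qzk
  position 17–19: qzk
  position 20–22: qzk
  position 27–29: qzk

6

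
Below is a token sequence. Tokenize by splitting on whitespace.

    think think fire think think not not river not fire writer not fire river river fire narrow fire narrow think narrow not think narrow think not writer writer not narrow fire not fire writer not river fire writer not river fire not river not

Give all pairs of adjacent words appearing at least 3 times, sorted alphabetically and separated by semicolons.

fire writer; not fire; not river; river fire; writer not

Bigram counts meeting the condition (at least 3 times):
  fire writer: 3
  not fire: 3
  not river: 4
  river fire: 3
  writer not: 4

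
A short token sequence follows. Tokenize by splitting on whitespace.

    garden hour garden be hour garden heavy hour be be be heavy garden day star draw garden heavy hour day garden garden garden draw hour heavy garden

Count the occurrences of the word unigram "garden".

Scanning the 27 tokens for "garden":
  position 1: garden
  position 3: garden
  position 6: garden
  position 13: garden
  position 17: garden
  position 21: garden
  position 22: garden
  position 23: garden
  position 27: garden

9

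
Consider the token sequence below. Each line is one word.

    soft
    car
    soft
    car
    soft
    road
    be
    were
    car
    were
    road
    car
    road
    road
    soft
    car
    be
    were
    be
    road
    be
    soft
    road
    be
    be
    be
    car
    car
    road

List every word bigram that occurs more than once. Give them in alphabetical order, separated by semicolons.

Bigram counts meeting the condition (more than once):
  be be: 2
  be were: 2
  car road: 2
  car soft: 2
  road be: 3
  soft car: 3
  soft road: 2

be be; be were; car road; car soft; road be; soft car; soft road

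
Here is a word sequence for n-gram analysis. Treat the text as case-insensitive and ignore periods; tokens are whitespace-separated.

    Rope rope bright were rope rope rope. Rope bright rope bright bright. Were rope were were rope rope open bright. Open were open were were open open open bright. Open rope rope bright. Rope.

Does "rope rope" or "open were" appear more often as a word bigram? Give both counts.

"rope rope" (6 vs 2)

"rope rope": 6 occurrences
"open were": 2 occurrences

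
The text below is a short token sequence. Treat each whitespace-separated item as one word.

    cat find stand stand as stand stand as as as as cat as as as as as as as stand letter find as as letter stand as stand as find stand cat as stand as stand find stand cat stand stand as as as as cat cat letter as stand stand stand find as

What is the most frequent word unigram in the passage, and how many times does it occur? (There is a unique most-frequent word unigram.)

"as", 24 times

Unigram frequencies (highest first):
  as: 24
  stand: 16
  cat: 6
  find: 5
  letter: 3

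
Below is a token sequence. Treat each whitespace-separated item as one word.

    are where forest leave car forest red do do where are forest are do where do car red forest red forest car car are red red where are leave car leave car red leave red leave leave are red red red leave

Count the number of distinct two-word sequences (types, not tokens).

42 tokens → 41 bigram windows in total.
Repeated bigrams (each contributes count−1 duplicates):
  leave car: 3
  red leave: 3
  red red: 3
  are red: 2
  car red: 2
  do where: 2
  forest red: 2
  red forest: 2
  … (1 more repeated)
12 duplicate windows → 41 − 12 = 29 distinct.

29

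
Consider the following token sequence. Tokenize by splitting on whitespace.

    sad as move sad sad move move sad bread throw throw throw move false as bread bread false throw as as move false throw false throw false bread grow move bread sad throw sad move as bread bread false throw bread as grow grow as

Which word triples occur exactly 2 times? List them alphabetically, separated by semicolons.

as bread bread; bread bread false; bread false throw; false throw false

Trigram counts meeting the condition (exactly 2 times):
  as bread bread: 2
  bread bread false: 2
  bread false throw: 2
  false throw false: 2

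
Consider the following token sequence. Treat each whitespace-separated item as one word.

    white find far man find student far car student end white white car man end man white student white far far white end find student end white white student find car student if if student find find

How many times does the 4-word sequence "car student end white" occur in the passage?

Scanning the 34 overlapping 4-gram windows for "car student end white":
  position 8–11: car student end white

1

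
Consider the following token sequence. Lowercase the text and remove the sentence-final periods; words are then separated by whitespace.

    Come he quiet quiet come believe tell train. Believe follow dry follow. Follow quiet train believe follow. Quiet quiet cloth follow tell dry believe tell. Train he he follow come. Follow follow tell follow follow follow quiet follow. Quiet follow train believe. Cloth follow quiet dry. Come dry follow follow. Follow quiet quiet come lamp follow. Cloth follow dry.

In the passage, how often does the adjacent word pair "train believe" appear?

Scanning the 58 overlapping bigram windows for "train believe":
  position 8–9: train believe
  position 15–16: train believe
  position 41–42: train believe

3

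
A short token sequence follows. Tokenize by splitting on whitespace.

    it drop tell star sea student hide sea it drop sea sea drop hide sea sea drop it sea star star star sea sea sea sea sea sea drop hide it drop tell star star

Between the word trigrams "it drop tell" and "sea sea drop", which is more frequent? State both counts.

"sea sea drop" (3 vs 2)

"it drop tell": 2 occurrences
"sea sea drop": 3 occurrences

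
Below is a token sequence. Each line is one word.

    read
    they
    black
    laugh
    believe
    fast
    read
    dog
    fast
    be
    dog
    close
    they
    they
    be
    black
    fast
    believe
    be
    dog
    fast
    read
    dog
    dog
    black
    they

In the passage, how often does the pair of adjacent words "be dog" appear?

2

Scanning the 25 overlapping bigram windows for "be dog":
  position 10–11: be dog
  position 19–20: be dog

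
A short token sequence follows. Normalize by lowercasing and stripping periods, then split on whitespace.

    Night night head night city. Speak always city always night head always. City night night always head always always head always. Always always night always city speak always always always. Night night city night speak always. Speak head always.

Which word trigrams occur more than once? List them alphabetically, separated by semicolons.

always always always; always always night; always head always; city speak always; head always always

Trigram counts meeting the condition (more than once):
  always always always: 2
  always always night: 2
  always head always: 2
  city speak always: 2
  head always always: 2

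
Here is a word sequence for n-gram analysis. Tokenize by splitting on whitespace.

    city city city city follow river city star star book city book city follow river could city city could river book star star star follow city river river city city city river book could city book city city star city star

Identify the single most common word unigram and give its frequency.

Unigram frequencies (highest first):
  city: 17
  star: 7
  river: 6
  book: 5
  follow: 3
  could: 3

"city", 17 times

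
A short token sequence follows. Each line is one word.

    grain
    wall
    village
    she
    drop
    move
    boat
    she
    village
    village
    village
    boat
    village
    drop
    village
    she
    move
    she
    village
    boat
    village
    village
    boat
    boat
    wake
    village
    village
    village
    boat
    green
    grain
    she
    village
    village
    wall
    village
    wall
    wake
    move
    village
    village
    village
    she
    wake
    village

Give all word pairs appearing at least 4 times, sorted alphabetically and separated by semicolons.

Bigram counts meeting the condition (at least 4 times):
  village boat: 4
  village village: 8

village boat; village village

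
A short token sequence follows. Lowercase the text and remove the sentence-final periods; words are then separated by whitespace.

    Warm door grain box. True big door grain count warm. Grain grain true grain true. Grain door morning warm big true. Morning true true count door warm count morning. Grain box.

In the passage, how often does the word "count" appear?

Scanning the 31 tokens for "count":
  position 9: count
  position 25: count
  position 28: count

3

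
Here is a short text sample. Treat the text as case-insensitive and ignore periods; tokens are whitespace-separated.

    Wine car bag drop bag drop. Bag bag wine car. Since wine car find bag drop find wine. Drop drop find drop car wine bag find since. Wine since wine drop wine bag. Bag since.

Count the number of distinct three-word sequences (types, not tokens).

35 tokens → 33 trigram windows in total.
Repeated trigrams (each contributes count−1 duplicates):
  bag drop bag: 2
1 duplicate windows → 33 − 1 = 32 distinct.

32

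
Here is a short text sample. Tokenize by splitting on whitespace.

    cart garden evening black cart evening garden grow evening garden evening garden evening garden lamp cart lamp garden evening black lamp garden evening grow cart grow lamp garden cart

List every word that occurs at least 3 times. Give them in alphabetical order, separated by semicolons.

cart; evening; garden; grow; lamp

Unigram counts meeting the condition (at least 3 times):
  cart: 5
  evening: 7
  garden: 8
  grow: 3
  lamp: 4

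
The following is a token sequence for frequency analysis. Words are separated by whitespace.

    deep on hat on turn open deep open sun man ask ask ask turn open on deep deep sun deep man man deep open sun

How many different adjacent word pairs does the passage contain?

20

25 tokens → 24 bigram windows in total.
Repeated bigrams (each contributes count−1 duplicates):
  ask ask: 2
  deep open: 2
  open sun: 2
  turn open: 2
4 duplicate windows → 24 − 4 = 20 distinct.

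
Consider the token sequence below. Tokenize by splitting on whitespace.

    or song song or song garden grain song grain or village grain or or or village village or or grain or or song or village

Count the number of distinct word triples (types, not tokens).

22

25 tokens → 23 trigram windows in total.
Repeated trigrams (each contributes count−1 duplicates):
  grain or or: 2
1 duplicate windows → 23 − 1 = 22 distinct.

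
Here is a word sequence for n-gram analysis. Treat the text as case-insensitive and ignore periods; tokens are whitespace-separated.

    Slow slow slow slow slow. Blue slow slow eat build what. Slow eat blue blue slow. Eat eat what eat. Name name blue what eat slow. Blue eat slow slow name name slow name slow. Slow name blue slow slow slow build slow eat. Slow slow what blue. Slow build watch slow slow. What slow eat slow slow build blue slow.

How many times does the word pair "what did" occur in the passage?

0

Scanning the 60 overlapping bigram windows for "what did":
  (none found)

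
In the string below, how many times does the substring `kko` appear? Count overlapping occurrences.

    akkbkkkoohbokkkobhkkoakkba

Sliding a length-3 window over the 26 characters (24 positions):
  position 6–8: kko
  position 14–16: kko
  position 19–21: kko

3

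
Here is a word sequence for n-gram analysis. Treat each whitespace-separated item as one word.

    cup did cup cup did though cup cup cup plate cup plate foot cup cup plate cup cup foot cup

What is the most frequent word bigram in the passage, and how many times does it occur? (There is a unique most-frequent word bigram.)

Bigram frequencies (highest first):
  cup cup: 5
  cup plate: 3
  cup did: 2
  plate cup: 2
  foot cup: 2
  did cup: 1
  … (4 more, each ≤ 1)

"cup cup", 5 times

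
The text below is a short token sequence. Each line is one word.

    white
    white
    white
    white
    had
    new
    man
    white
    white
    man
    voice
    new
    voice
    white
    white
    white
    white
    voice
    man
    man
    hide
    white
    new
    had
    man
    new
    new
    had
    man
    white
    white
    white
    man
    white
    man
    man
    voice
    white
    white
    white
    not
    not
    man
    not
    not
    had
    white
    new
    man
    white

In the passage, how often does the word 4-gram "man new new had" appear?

1

Scanning the 47 overlapping 4-gram windows for "man new new had":
  position 25–28: man new new had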